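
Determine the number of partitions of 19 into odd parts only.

54

A partial list (first 12 by largest part):
19
17,1,1
15,3,1
15,1,1,1,1
13,5,1
13,3,3
13,3,1,1,1
13,1,1,1,1,1,1
11,7,1
11,5,3
11,5,1,1,1
11,3,3,1,1
…and 42 more, for 54 total.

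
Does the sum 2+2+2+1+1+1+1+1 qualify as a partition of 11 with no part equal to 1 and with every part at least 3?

The parts sum to 11, and the condition 'no summand equals 1' is violated.

No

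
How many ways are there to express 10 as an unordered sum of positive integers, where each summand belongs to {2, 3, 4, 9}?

Enumerating:
4 + 4 + 2
4 + 3 + 3
4 + 2 + 2 + 2
3 + 3 + 2 + 2
2 + 2 + 2 + 2 + 2

5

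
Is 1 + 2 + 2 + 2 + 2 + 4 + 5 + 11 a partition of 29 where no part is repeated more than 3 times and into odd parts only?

The parts sum to 29, and the condition 'no summand is used more than 3 times' is violated.

No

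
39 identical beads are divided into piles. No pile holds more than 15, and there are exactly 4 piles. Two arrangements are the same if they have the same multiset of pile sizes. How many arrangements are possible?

Enumerating by decreasing first part gives 97 partitions in all.

97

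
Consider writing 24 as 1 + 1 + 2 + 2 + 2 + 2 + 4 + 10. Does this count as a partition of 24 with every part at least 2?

No

The parts sum to 24, and the condition 'every summand is at least 2' is violated.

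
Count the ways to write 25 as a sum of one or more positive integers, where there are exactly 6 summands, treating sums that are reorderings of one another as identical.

235

Systematic enumeration (by largest part, then next-largest, …) yields 235.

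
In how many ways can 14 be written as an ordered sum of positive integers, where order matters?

8192

Each of the 13 gaps between 14 units is either a break or not: 2^13 = 8192.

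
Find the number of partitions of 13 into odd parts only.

Enumerating:
13
1+1+11
1+3+9
1+1+1+1+9
1+5+7
3+3+7
1+1+1+3+7
1+1+1+1+1+1+7
3+5+5
1+1+1+5+5
1+1+3+3+5
1+1+1+1+1+3+5
1+1+1+1+1+1+1+1+5
1+3+3+3+3
1+1+1+1+3+3+3
1+1+1+1+1+1+1+3+3
1+1+1+1+1+1+1+1+1+1+3
1+1+1+1+1+1+1+1+1+1+1+1+1

18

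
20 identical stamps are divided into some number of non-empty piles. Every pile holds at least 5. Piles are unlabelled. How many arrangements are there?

Enumerating:
20
15+5
14+6
13+7
12+8
11+9
10+10
10+5+5
9+6+5
8+7+5
8+6+6
7+7+6
5+5+5+5

13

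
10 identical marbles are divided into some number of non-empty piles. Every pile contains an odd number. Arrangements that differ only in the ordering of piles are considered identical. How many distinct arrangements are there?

10

Enumerating:
1+9
3+7
1+1+1+7
5+5
1+1+3+5
1+1+1+1+1+5
1+3+3+3
1+1+1+1+3+3
1+1+1+1+1+1+1+3
1+1+1+1+1+1+1+1+1+1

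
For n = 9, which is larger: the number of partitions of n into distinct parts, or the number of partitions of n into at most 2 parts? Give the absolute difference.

Partitions of 9 into distinct parts: 8.
Partitions of 9 into at most 2 parts: 5.
|8 − 5| = 3.

3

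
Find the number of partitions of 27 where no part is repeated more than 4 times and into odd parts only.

92

Direct enumeration gives 92 partitions.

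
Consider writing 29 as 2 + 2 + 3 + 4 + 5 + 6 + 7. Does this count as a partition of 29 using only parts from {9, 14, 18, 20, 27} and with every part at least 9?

The parts sum to 29, and the condition 'each summand belongs to {9, 14, 18, 20, 27}' is violated.

No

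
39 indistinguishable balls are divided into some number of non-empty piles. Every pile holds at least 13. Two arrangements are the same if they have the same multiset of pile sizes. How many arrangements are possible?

9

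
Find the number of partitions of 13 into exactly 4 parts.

18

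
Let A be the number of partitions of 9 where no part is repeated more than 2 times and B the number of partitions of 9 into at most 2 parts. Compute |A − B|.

11

Partitions of 9 where no part is repeated more than 2 times: 16.
Partitions of 9 into at most 2 parts: 5.
|16 − 5| = 11.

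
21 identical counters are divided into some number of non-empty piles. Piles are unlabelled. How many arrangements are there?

792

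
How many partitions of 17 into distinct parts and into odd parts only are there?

Enumerating:
17
13,3,1
11,5,1
9,7,1
9,5,3

5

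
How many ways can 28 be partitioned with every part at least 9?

8

Enumerating:
28
19 + 9
18 + 10
17 + 11
16 + 12
15 + 13
14 + 14
10 + 9 + 9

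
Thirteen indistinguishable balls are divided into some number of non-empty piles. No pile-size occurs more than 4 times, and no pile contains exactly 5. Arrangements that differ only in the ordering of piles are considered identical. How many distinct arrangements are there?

A partial list (first 12 by largest part):
13
12 + 1
11 + 2
11 + 1 + 1
10 + 3
10 + 2 + 1
10 + 1 + 1 + 1
9 + 4
9 + 3 + 1
9 + 2 + 2
9 + 2 + 1 + 1
9 + 1 + 1 + 1 + 1
…and 45 more, for 57 total.

57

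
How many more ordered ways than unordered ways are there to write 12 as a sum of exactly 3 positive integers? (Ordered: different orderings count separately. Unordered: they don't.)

43

Ordered (compositions into 3 parts): C(11,2) = 55.
Unordered (partitions into 3 parts): 12.
Difference: 55 − 12 = 43.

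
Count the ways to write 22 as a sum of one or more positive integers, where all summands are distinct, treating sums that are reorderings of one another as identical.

89

Direct enumeration gives 89 partitions.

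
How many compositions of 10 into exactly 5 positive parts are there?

Equivalently, choose which 4 of the 9 gaps become plus signs: C(9,4) = 126.

126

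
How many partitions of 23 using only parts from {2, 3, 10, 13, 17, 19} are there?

Listing the qualifying partitions of 23:
19 + 2 + 2
17 + 3 + 3
17 + 2 + 2 + 2
13 + 10
13 + 3 + 3 + 2 + 2
13 + 2 + 2 + 2 + 2 + 2
10 + 10 + 3
10 + 3 + 3 + 3 + 2 + 2
10 + 3 + 2 + 2 + 2 + 2 + 2
3 + 3 + 3 + 3 + 3 + 3 + 3 + 2
3 + 3 + 3 + 3 + 3 + 2 + 2 + 2 + 2
3 + 3 + 3 + 2 + 2 + 2 + 2 + 2 + 2 + 2
3 + 2 + 2 + 2 + 2 + 2 + 2 + 2 + 2 + 2 + 2
Counting gives 13.

13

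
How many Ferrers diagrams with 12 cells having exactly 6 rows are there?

The partitions of 12 that satisfy the conditions:
7+1+1+1+1+1
6+2+1+1+1+1
5+3+1+1+1+1
5+2+2+1+1+1
4+4+1+1+1+1
4+3+2+1+1+1
4+2+2+2+1+1
3+3+3+1+1+1
3+3+2+2+1+1
3+2+2+2+2+1
2+2+2+2+2+2

11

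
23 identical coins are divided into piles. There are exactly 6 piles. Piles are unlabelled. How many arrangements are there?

Enumerating by decreasing first part gives 163 partitions in all.

163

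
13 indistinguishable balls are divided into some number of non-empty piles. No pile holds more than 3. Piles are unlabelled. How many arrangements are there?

21

They are:
1 + 3 + 3 + 3 + 3
2 + 2 + 3 + 3 + 3
1 + 1 + 2 + 3 + 3 + 3
1 + 1 + 1 + 1 + 3 + 3 + 3
1 + 2 + 2 + 2 + 3 + 3
1 + 1 + 1 + 2 + 2 + 3 + 3
1 + 1 + 1 + 1 + 1 + 2 + 3 + 3
1 + 1 + 1 + 1 + 1 + 1 + 1 + 3 + 3
2 + 2 + 2 + 2 + 2 + 3
1 + 1 + 2 + 2 + 2 + 2 + 3
1 + 1 + 1 + 1 + 2 + 2 + 2 + 3
1 + 1 + 1 + 1 + 1 + 1 + 2 + 2 + 3
1 + 1 + 1 + 1 + 1 + 1 + 1 + 1 + 2 + 3
1 + 1 + 1 + 1 + 1 + 1 + 1 + 1 + 1 + 1 + 3
1 + 2 + 2 + 2 + 2 + 2 + 2
1 + 1 + 1 + 2 + 2 + 2 + 2 + 2
1 + 1 + 1 + 1 + 1 + 2 + 2 + 2 + 2
1 + 1 + 1 + 1 + 1 + 1 + 1 + 2 + 2 + 2
1 + 1 + 1 + 1 + 1 + 1 + 1 + 1 + 1 + 2 + 2
1 + 1 + 1 + 1 + 1 + 1 + 1 + 1 + 1 + 1 + 1 + 2
1 + 1 + 1 + 1 + 1 + 1 + 1 + 1 + 1 + 1 + 1 + 1 + 1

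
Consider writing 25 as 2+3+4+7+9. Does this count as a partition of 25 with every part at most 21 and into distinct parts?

The parts sum to 25, and the condition 'no summand exceeds 21' holds; the condition 'all summands are distinct' holds.

Yes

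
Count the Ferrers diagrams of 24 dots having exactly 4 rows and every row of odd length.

Enumerating:
21,1,1,1
19,3,1,1
17,5,1,1
17,3,3,1
15,7,1,1
15,5,3,1
15,3,3,3
13,9,1,1
13,7,3,1
13,5,5,1
13,5,3,3
11,11,1,1
11,9,3,1
11,7,5,1
11,7,3,3
11,5,5,3
9,9,5,1
9,9,3,3
9,7,7,1
9,7,5,3
9,5,5,5
7,7,7,3
7,7,5,5
Counting gives 23.

23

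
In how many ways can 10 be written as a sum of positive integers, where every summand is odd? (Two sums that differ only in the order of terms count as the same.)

They are:
9+1
7+3
7+1+1+1
5+5
5+3+1+1
5+1+1+1+1+1
3+3+3+1
3+3+1+1+1+1
3+1+1+1+1+1+1+1
1+1+1+1+1+1+1+1+1+1

10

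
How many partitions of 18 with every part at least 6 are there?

6

They are:
18
12,6
11,7
10,8
9,9
6,6,6
That's 6 in total.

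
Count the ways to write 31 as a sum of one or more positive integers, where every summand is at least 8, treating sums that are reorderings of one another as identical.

The partitions of 31 that satisfy the conditions:
31
23, 8
22, 9
21, 10
20, 11
19, 12
18, 13
17, 14
16, 15
15, 8, 8
14, 9, 8
13, 10, 8
13, 9, 9
12, 11, 8
12, 10, 9
11, 11, 9
11, 10, 10
That's 17 in total.

17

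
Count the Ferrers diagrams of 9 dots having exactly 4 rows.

6

Enumerating:
6, 1, 1, 1
5, 2, 1, 1
4, 3, 1, 1
4, 2, 2, 1
3, 3, 2, 1
3, 2, 2, 2
That's 6 in total.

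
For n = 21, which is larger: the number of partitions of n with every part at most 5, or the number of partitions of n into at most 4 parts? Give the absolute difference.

101

Partitions of 21 with every part at most 5: 221.
Partitions of 21 into at most 4 parts: 120.
|221 − 120| = 101.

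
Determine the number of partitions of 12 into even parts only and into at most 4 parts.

Enumerating:
12
10,2
8,4
8,2,2
6,6
6,4,2
6,2,2,2
4,4,4
4,4,2,2

9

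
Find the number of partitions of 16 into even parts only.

22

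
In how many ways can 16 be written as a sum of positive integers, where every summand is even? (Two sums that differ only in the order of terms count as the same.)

Enumerating:
16
14+2
12+4
12+2+2
10+6
10+4+2
10+2+2+2
8+8
8+6+2
8+4+4
8+4+2+2
8+2+2+2+2
6+6+4
6+6+2+2
6+4+4+2
6+4+2+2+2
6+2+2+2+2+2
4+4+4+4
4+4+4+2+2
4+4+2+2+2+2
4+2+2+2+2+2+2
2+2+2+2+2+2+2+2

22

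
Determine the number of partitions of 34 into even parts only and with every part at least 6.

They are:
34
28,6
26,8
24,10
22,12
22,6,6
20,14
20,8,6
18,16
18,10,6
18,8,8
16,12,6
16,10,8
16,6,6,6
14,14,6
14,12,8
14,10,10
14,8,6,6
12,12,10
12,10,6,6
12,8,8,6
10,10,8,6
10,8,8,8
10,6,6,6,6
8,8,6,6,6
That's 25 in total.

25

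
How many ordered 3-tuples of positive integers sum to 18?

By stars and bars with positive parts, the count is C(17,2) = 136.

136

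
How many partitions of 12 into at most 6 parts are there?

58

There are too many to list fully; the first 12 (by largest part) are:
12
11+1
10+2
10+1+1
9+3
9+2+1
9+1+1+1
8+4
8+3+1
8+2+2
8+2+1+1
8+1+1+1+1
…and 46 more, for 58 total.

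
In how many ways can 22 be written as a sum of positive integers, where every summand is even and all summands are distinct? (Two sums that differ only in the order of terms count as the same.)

12

Listing the qualifying partitions of 22:
22
20+2
18+4
16+6
16+4+2
14+8
14+6+2
12+10
12+8+2
12+6+4
10+8+4
10+6+4+2
Counting gives 12.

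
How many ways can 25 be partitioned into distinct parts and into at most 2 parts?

Listing the qualifying partitions of 25:
25
24,1
23,2
22,3
21,4
20,5
19,6
18,7
17,8
16,9
15,10
14,11
13,12
Counting gives 13.

13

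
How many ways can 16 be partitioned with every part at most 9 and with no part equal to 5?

Systematic enumeration (by largest part, then next-largest, …) yields 147.

147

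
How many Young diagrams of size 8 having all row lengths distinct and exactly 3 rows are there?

2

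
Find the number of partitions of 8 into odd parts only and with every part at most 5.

Listing the qualifying partitions of 8:
5,3
5,1,1,1
3,3,1,1
3,1,1,1,1,1
1,1,1,1,1,1,1,1

5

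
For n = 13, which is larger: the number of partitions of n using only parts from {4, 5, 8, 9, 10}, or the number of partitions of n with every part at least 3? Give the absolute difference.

Partitions of 13 using only parts from {4, 5, 8, 9, 10}: 3.
Partitions of 13 with every part at least 3: 10.
|3 − 10| = 7.

7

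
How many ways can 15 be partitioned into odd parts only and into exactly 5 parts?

The partitions of 15 that satisfy the conditions:
11+1+1+1+1
9+3+1+1+1
7+5+1+1+1
7+3+3+1+1
5+5+3+1+1
5+3+3+3+1
3+3+3+3+3

7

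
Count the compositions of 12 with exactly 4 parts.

165

Equivalently, choose which 3 of the 11 gaps become plus signs: C(11,3) = 165.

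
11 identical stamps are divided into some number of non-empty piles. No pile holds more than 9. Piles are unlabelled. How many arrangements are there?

A partial list (first 12 by largest part):
2 + 9
1 + 1 + 9
3 + 8
1 + 2 + 8
1 + 1 + 1 + 8
4 + 7
1 + 3 + 7
2 + 2 + 7
1 + 1 + 2 + 7
1 + 1 + 1 + 1 + 7
5 + 6
1 + 4 + 6
…and 42 more, for 54 total.

54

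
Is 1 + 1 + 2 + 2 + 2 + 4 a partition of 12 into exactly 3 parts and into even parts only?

No

The parts sum to 12, and the condition 'there are exactly 3 summands' is violated.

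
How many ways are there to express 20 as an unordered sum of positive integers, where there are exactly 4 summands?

64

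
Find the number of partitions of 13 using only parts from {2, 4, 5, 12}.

Enumerating:
5,4,4
5,4,2,2
5,2,2,2,2

3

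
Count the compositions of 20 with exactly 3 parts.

Place 2 bars in the 19 internal gaps of a row of 20 dots: C(19,2) = 171.

171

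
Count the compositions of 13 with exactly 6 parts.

Place 5 bars in the 12 internal gaps of a row of 13 dots: C(12,5) = 792.

792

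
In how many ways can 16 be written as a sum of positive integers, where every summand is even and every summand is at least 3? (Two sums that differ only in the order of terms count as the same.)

The partitions of 16 that satisfy the conditions:
16
12 + 4
10 + 6
8 + 8
8 + 4 + 4
6 + 6 + 4
4 + 4 + 4 + 4
That's 7 in total.

7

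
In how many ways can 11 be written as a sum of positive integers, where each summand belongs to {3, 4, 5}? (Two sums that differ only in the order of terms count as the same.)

They are:
5,3,3
4,4,3
That's 2 in total.

2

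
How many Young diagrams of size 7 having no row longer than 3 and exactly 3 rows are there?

2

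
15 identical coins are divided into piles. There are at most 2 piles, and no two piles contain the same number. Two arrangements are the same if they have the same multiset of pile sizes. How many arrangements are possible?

8

The partitions of 15 that satisfy the conditions:
15
14 + 1
13 + 2
12 + 3
11 + 4
10 + 5
9 + 6
8 + 7
Counting gives 8.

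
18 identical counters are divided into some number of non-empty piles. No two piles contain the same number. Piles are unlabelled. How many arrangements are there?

There are too many to list fully; the first 12 (by largest part) are:
18
17,1
16,2
15,3
15,2,1
14,4
14,3,1
13,5
13,4,1
13,3,2
12,6
12,5,1
…and 34 more, for 46 total.

46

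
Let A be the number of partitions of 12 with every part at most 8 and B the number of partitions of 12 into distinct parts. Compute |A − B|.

55

Partitions of 12 with every part at most 8: 70.
Partitions of 12 into distinct parts: 15.
|70 − 15| = 55.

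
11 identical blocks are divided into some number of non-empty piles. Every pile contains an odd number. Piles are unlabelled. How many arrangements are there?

The partitions of 11 that satisfy the conditions:
11
9,1,1
7,3,1
7,1,1,1,1
5,5,1
5,3,3
5,3,1,1,1
5,1,1,1,1,1,1
3,3,3,1,1
3,3,1,1,1,1,1
3,1,1,1,1,1,1,1,1
1,1,1,1,1,1,1,1,1,1,1
Counting gives 12.

12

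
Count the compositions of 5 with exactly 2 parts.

4

Place 1 bars in the 4 internal gaps of a row of 5 dots: C(4,1) = 4.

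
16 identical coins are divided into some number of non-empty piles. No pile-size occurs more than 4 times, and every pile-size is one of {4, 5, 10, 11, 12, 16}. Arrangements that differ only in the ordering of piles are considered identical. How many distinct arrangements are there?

4

Enumerating:
16
12,4
11,5
4,4,4,4
Counting gives 4.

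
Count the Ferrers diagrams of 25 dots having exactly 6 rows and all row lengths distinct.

5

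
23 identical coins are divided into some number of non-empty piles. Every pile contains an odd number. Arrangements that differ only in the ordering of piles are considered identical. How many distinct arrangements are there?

Counting exhaustively, 104 partitions satisfy the conditions.

104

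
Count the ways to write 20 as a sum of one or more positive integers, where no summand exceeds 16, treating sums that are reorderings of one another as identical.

620

A full systematic count gives 620.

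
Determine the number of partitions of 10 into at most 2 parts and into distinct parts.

5

Listing the qualifying partitions of 10:
10
9,1
8,2
7,3
6,4
Counting gives 5.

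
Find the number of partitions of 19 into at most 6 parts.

235

Enumerating by decreasing first part gives 235 partitions in all.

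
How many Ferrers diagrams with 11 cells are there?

There are too many to list fully; the first 12 (by largest part) are:
11
10+1
9+2
9+1+1
8+3
8+2+1
8+1+1+1
7+4
7+3+1
7+2+2
7+2+1+1
7+1+1+1+1
…and 44 more, for 56 total.

56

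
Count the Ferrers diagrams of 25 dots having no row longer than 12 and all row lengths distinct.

A full systematic count gives 72.

72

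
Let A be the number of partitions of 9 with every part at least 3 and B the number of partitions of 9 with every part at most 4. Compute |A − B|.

Partitions of 9 with every part at least 3: 4.
Partitions of 9 with every part at most 4: 18.
|4 − 18| = 14.

14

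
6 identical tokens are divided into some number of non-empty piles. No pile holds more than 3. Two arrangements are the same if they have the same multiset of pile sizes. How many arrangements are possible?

7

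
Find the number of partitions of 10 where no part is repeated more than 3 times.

A partial list (first 12 by largest part):
10
9,1
8,2
8,1,1
7,3
7,2,1
7,1,1,1
6,4
6,3,1
6,2,2
6,2,1,1
5,5
…and 17 more, for 29 total.

29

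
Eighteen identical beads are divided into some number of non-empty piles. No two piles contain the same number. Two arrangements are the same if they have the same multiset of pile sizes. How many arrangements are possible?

46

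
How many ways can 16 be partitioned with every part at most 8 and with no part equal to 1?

40

A partial list (first 12 by largest part):
8, 8
2, 6, 8
3, 5, 8
4, 4, 8
2, 2, 4, 8
2, 3, 3, 8
2, 2, 2, 2, 8
2, 7, 7
3, 6, 7
4, 5, 7
2, 2, 5, 7
2, 3, 4, 7
…and 28 more, for 40 total.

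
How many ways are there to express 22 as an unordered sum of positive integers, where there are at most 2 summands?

Listing the qualifying partitions of 22:
22
21+1
20+2
19+3
18+4
17+5
16+6
15+7
14+8
13+9
12+10
11+11
Counting gives 12.

12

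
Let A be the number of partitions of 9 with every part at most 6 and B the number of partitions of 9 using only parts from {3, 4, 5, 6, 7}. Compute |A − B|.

23

Partitions of 9 with every part at most 6: 26.
Partitions of 9 using only parts from {3, 4, 5, 6, 7}: 3.
|26 − 3| = 23.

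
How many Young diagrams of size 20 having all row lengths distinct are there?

A partial list (first 12 by largest part):
20
19,1
18,2
17,3
17,2,1
16,4
16,3,1
15,5
15,4,1
15,3,2
14,6
14,5,1
…and 52 more, for 64 total.

64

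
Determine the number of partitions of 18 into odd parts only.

46

There are too many to list fully; the first 12 (by largest part) are:
17, 1
15, 3
15, 1, 1, 1
13, 5
13, 3, 1, 1
13, 1, 1, 1, 1, 1
11, 7
11, 5, 1, 1
11, 3, 3, 1
11, 3, 1, 1, 1, 1
11, 1, 1, 1, 1, 1, 1, 1
9, 9
…and 34 more, for 46 total.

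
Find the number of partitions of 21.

Systematic enumeration (by largest part, then next-largest, …) yields 792.

792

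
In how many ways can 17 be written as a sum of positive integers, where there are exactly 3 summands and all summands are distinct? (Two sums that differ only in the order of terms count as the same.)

16

The partitions of 17 that satisfy the conditions:
14, 2, 1
13, 3, 1
12, 4, 1
12, 3, 2
11, 5, 1
11, 4, 2
10, 6, 1
10, 5, 2
10, 4, 3
9, 7, 1
9, 6, 2
9, 5, 3
8, 7, 2
8, 6, 3
8, 5, 4
7, 6, 4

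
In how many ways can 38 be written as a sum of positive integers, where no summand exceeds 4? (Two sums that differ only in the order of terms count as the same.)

551

Enumerating by decreasing first part gives 551 partitions in all.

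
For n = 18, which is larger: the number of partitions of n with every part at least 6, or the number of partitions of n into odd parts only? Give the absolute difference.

40

Partitions of 18 with every part at least 6: 6.
Partitions of 18 into odd parts only: 46.
|6 − 46| = 40.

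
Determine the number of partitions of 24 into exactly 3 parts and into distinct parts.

37

There are too many to list fully; the first 12 (by largest part) are:
21+2+1
20+3+1
19+4+1
19+3+2
18+5+1
18+4+2
17+6+1
17+5+2
17+4+3
16+7+1
16+6+2
16+5+3
…and 25 more, for 37 total.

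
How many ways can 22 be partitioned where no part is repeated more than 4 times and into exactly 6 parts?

132

Systematic enumeration (by largest part, then next-largest, …) yields 132.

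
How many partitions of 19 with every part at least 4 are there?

18

Enumerating:
19
15+4
14+5
13+6
12+7
11+8
11+4+4
10+9
10+5+4
9+6+4
9+5+5
8+7+4
8+6+5
7+7+5
7+6+6
7+4+4+4
6+5+4+4
5+5+5+4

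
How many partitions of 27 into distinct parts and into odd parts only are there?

Enumerating:
27
1, 3, 23
1, 5, 21
1, 7, 19
3, 5, 19
1, 9, 17
3, 7, 17
1, 11, 15
3, 9, 15
5, 7, 15
3, 11, 13
5, 9, 13
7, 9, 11
1, 3, 5, 7, 11
That's 14 in total.

14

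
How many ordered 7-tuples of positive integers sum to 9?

By stars and bars with positive parts, the count is C(8,6) = 28.

28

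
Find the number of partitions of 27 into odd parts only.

A full systematic count gives 192.

192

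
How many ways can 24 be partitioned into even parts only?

77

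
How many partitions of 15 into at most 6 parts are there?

110

Direct enumeration gives 110 partitions.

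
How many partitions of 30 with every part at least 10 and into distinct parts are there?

Enumerating:
30
20+10
19+11
18+12
17+13
16+14
That's 6 in total.

6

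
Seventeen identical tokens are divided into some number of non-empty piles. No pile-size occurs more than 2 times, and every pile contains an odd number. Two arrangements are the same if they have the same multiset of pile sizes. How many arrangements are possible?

Listing the qualifying partitions of 17:
17
15,1,1
13,3,1
11,5,1
11,3,3
9,7,1
9,5,3
9,3,3,1,1
7,7,3
7,5,5
7,5,3,1,1
5,5,3,3,1

12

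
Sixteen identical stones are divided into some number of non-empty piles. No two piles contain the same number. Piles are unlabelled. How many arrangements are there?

32

There are too many to list fully; the first 12 (by largest part) are:
16
15,1
14,2
13,3
13,2,1
12,4
12,3,1
11,5
11,4,1
11,3,2
10,6
10,5,1
…and 20 more, for 32 total.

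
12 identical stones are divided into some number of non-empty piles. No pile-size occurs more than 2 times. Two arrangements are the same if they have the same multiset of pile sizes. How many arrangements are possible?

36

A partial list (first 12 by largest part):
12
11,1
10,2
10,1,1
9,3
9,2,1
8,4
8,3,1
8,2,2
8,2,1,1
7,5
7,4,1
…and 24 more, for 36 total.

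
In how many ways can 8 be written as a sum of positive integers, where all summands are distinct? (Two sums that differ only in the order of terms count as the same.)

They are:
8
1,7
2,6
3,5
1,2,5
1,3,4
That's 6 in total.

6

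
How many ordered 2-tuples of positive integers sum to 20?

19

Equivalently, choose which 1 of the 19 gaps become plus signs: C(19,1) = 19.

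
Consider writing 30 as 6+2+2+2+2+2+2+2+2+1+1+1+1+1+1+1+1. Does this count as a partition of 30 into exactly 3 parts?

No

The parts sum to 30, and the condition 'there are exactly 3 summands' is violated.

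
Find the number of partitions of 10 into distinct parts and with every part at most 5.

3

Listing the qualifying partitions of 10:
5,4,1
5,3,2
4,3,2,1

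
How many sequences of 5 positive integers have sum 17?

1820

By stars and bars with positive parts, the count is C(16,4) = 1820.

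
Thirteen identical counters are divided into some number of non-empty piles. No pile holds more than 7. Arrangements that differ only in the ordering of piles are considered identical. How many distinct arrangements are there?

82

Enumerating by decreasing first part gives 82 partitions in all.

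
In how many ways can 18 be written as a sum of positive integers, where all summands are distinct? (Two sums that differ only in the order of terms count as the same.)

A partial list (first 12 by largest part):
18
17 + 1
16 + 2
15 + 3
15 + 2 + 1
14 + 4
14 + 3 + 1
13 + 5
13 + 4 + 1
13 + 3 + 2
12 + 6
12 + 5 + 1
…and 34 more, for 46 total.

46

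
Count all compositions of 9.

The number of compositions of n is 2^(n−1); here 2^8 = 256.

256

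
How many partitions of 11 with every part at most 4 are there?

There are too many to list fully; the first 12 (by largest part) are:
4 + 4 + 3
4 + 4 + 2 + 1
4 + 4 + 1 + 1 + 1
4 + 3 + 3 + 1
4 + 3 + 2 + 2
4 + 3 + 2 + 1 + 1
4 + 3 + 1 + 1 + 1 + 1
4 + 2 + 2 + 2 + 1
4 + 2 + 2 + 1 + 1 + 1
4 + 2 + 1 + 1 + 1 + 1 + 1
4 + 1 + 1 + 1 + 1 + 1 + 1 + 1
3 + 3 + 3 + 2
…and 15 more, for 27 total.

27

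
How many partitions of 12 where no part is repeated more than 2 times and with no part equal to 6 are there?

29

A partial list (first 12 by largest part):
12
11 + 1
10 + 2
10 + 1 + 1
9 + 3
9 + 2 + 1
8 + 4
8 + 3 + 1
8 + 2 + 2
8 + 2 + 1 + 1
7 + 5
7 + 4 + 1
…and 17 more, for 29 total.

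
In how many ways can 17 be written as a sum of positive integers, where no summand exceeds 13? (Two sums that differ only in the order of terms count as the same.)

Direct enumeration gives 290 partitions.

290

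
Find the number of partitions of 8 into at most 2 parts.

Enumerating:
8
7 + 1
6 + 2
5 + 3
4 + 4

5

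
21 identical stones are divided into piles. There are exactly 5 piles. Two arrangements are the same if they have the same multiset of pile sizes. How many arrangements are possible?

Counting exhaustively, 101 partitions satisfy the conditions.

101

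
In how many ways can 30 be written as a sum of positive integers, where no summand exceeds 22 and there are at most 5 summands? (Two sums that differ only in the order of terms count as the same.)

636

There are 636 such partitions.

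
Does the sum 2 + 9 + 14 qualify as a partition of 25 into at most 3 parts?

The parts sum to 25, and the condition 'there are at most 3 summands' holds.

Yes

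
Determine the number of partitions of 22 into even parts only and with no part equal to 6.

A partial list (first 12 by largest part):
22
20+2
18+4
18+2+2
16+4+2
16+2+2+2
14+8
14+4+4
14+4+2+2
14+2+2+2+2
12+10
12+8+2
…and 22 more, for 34 total.

34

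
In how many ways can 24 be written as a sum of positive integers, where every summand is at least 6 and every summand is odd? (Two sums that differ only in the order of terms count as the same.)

Enumerating:
17+7
15+9
13+11

3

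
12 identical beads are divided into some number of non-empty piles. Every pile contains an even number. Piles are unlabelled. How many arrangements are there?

Listing the qualifying partitions of 12:
12
10, 2
8, 4
8, 2, 2
6, 6
6, 4, 2
6, 2, 2, 2
4, 4, 4
4, 4, 2, 2
4, 2, 2, 2, 2
2, 2, 2, 2, 2, 2

11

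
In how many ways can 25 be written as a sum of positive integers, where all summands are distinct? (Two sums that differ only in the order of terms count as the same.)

A full systematic count gives 142.

142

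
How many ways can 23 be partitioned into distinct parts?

104

Counting exhaustively, 104 partitions satisfy the conditions.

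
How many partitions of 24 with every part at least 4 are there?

50

A partial list (first 12 by largest part):
24
20+4
19+5
18+6
17+7
16+8
16+4+4
15+9
15+5+4
14+10
14+6+4
14+5+5
…and 38 more, for 50 total.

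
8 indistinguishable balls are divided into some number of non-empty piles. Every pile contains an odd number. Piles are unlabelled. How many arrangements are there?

6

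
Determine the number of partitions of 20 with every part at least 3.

There are too many to list fully; the first 12 (by largest part) are:
20
17+3
16+4
15+5
14+6
14+3+3
13+7
13+4+3
12+8
12+5+3
12+4+4
11+9
…and 37 more, for 49 total.

49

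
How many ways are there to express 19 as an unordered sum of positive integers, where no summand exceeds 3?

There are too many to list fully; the first 12 (by largest part) are:
1, 3, 3, 3, 3, 3, 3
2, 2, 3, 3, 3, 3, 3
1, 1, 2, 3, 3, 3, 3, 3
1, 1, 1, 1, 3, 3, 3, 3, 3
1, 2, 2, 2, 3, 3, 3, 3
1, 1, 1, 2, 2, 3, 3, 3, 3
1, 1, 1, 1, 1, 2, 3, 3, 3, 3
1, 1, 1, 1, 1, 1, 1, 3, 3, 3, 3
2, 2, 2, 2, 2, 3, 3, 3
1, 1, 2, 2, 2, 2, 3, 3, 3
1, 1, 1, 1, 2, 2, 2, 3, 3, 3
1, 1, 1, 1, 1, 1, 2, 2, 3, 3, 3
…and 28 more, for 40 total.

40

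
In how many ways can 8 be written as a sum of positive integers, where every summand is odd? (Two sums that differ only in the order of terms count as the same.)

They are:
7+1
5+3
5+1+1+1
3+3+1+1
3+1+1+1+1+1
1+1+1+1+1+1+1+1
That's 6 in total.

6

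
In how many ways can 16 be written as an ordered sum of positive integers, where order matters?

32768

The number of compositions of n is 2^(n−1); here 2^15 = 32768.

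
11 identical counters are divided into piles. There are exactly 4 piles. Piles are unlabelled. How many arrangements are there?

Enumerating:
1,1,1,8
1,1,2,7
1,1,3,6
1,2,2,6
1,1,4,5
1,2,3,5
2,2,2,5
1,2,4,4
1,3,3,4
2,2,3,4
2,3,3,3

11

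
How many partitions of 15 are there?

176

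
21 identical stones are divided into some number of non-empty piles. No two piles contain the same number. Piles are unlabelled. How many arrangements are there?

76

Counting exhaustively, 76 partitions satisfy the conditions.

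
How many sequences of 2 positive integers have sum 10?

By stars and bars with positive parts, the count is C(9,1) = 9.

9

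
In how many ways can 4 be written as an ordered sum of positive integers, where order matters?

The number of compositions of n is 2^(n−1); here 2^3 = 8.

8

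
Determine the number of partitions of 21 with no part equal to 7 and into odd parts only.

54

A partial list (first 12 by largest part):
21
19, 1, 1
17, 3, 1
17, 1, 1, 1, 1
15, 5, 1
15, 3, 3
15, 3, 1, 1, 1
15, 1, 1, 1, 1, 1, 1
13, 5, 3
13, 5, 1, 1, 1
13, 3, 3, 1, 1
13, 3, 1, 1, 1, 1, 1
…and 42 more, for 54 total.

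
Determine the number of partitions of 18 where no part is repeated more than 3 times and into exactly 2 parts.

9

They are:
1,17
2,16
3,15
4,14
5,13
6,12
7,11
8,10
9,9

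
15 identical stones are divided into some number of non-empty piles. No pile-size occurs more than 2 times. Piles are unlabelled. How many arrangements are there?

70

There are too many to list fully; the first 12 (by largest part) are:
15
14, 1
13, 2
13, 1, 1
12, 3
12, 2, 1
11, 4
11, 3, 1
11, 2, 2
11, 2, 1, 1
10, 5
10, 4, 1
…and 58 more, for 70 total.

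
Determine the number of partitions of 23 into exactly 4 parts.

94

Counting exhaustively, 94 partitions satisfy the conditions.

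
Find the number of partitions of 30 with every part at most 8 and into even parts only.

54

There are too many to list fully; the first 12 (by largest part) are:
8, 8, 8, 6
8, 8, 8, 4, 2
8, 8, 8, 2, 2, 2
8, 8, 6, 6, 2
8, 8, 6, 4, 4
8, 8, 6, 4, 2, 2
8, 8, 6, 2, 2, 2, 2
8, 8, 4, 4, 4, 2
8, 8, 4, 4, 2, 2, 2
8, 8, 4, 2, 2, 2, 2, 2
8, 8, 2, 2, 2, 2, 2, 2, 2
8, 6, 6, 6, 4
…and 42 more, for 54 total.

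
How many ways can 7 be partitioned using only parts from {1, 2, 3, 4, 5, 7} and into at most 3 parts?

7

They are:
7
5,2
5,1,1
4,3
4,2,1
3,3,1
3,2,2
That's 7 in total.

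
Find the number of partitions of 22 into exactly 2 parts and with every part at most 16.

Enumerating:
16 + 6
15 + 7
14 + 8
13 + 9
12 + 10
11 + 11
That's 6 in total.

6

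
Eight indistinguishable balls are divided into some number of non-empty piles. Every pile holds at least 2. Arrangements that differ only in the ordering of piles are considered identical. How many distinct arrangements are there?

7

Listing the qualifying partitions of 8:
8
2 + 6
3 + 5
4 + 4
2 + 2 + 4
2 + 3 + 3
2 + 2 + 2 + 2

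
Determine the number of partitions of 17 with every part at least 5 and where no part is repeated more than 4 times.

The partitions of 17 that satisfy the conditions:
17
12+5
11+6
10+7
9+8
7+5+5
6+6+5

7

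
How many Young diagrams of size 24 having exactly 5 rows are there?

164

Direct enumeration gives 164 partitions.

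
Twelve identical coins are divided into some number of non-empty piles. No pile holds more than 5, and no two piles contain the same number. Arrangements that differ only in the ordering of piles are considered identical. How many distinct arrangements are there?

The partitions of 12 that satisfy the conditions:
5,4,3
5,4,2,1

2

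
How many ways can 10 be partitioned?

There are too many to list fully; the first 12 (by largest part) are:
10
9+1
8+2
8+1+1
7+3
7+2+1
7+1+1+1
6+4
6+3+1
6+2+2
6+2+1+1
6+1+1+1+1
…and 30 more, for 42 total.

42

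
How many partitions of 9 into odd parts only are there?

8

Listing the qualifying partitions of 9:
9
7,1,1
5,3,1
5,1,1,1,1
3,3,3
3,3,1,1,1
3,1,1,1,1,1,1
1,1,1,1,1,1,1,1,1
That's 8 in total.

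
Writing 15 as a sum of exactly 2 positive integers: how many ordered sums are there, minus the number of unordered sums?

7

Ordered (compositions into 2 parts): C(14,1) = 14.
Unordered (partitions into 2 parts): 7.
Difference: 14 − 7 = 7.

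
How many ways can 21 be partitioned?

792

Systematic enumeration (by largest part, then next-largest, …) yields 792.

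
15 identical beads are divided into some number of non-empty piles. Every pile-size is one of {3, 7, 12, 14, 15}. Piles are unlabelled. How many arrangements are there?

3

The partitions of 15 that satisfy the conditions:
15
12, 3
3, 3, 3, 3, 3
That's 3 in total.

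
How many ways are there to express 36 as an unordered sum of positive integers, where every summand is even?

Systematic enumeration (by largest part, then next-largest, …) yields 385.

385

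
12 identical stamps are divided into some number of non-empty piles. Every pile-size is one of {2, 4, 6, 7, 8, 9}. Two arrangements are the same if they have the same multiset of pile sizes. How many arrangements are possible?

They are:
4, 8
2, 2, 8
6, 6
2, 4, 6
2, 2, 2, 6
4, 4, 4
2, 2, 4, 4
2, 2, 2, 2, 4
2, 2, 2, 2, 2, 2
Counting gives 9.

9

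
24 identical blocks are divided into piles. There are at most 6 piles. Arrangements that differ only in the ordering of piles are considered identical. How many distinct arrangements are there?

532

There are 532 such partitions.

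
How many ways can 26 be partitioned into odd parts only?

A full systematic count gives 165.

165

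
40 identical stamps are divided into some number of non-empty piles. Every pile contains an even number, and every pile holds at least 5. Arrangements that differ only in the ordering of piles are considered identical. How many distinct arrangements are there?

49

A partial list (first 12 by largest part):
40
34,6
32,8
30,10
28,12
28,6,6
26,14
26,8,6
24,16
24,10,6
24,8,8
22,18
…and 37 more, for 49 total.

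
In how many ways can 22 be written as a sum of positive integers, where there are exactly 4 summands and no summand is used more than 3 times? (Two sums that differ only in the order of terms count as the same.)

There are 84 such partitions.

84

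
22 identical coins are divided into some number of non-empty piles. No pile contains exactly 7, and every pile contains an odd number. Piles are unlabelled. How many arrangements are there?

A partial list (first 12 by largest part):
21+1
19+3
19+1+1+1
17+5
17+3+1+1
17+1+1+1+1+1
15+5+1+1
15+3+3+1
15+3+1+1+1+1
15+1+1+1+1+1+1+1
13+9
13+5+3+1
…and 50 more, for 62 total.

62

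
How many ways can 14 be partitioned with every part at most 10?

A full systematic count gives 128.

128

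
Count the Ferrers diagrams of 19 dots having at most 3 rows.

40

A partial list (first 12 by largest part):
19
1+18
2+17
1+1+17
3+16
1+2+16
4+15
1+3+15
2+2+15
5+14
1+4+14
2+3+14
…and 28 more, for 40 total.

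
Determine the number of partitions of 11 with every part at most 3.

16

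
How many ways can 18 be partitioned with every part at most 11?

Counting exhaustively, 355 partitions satisfy the conditions.

355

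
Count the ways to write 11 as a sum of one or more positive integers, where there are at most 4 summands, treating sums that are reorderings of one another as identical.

A partial list (first 12 by largest part):
11
10+1
9+2
9+1+1
8+3
8+2+1
8+1+1+1
7+4
7+3+1
7+2+2
7+2+1+1
6+5
…and 15 more, for 27 total.

27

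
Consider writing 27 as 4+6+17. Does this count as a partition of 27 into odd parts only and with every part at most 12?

No

The parts sum to 27, and the condition 'every summand is odd' is violated.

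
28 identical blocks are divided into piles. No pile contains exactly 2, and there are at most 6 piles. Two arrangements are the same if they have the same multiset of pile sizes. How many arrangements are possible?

504

Systematic enumeration (by largest part, then next-largest, …) yields 504.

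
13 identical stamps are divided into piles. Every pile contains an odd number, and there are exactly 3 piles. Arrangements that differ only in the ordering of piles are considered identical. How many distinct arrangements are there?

5

Enumerating:
11,1,1
9,3,1
7,5,1
7,3,3
5,5,3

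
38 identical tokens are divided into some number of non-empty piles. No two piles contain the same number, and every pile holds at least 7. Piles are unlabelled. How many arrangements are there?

A partial list (first 12 by largest part):
38
31, 7
30, 8
29, 9
28, 10
27, 11
26, 12
25, 13
24, 14
23, 15
23, 8, 7
22, 16
…and 30 more, for 42 total.

42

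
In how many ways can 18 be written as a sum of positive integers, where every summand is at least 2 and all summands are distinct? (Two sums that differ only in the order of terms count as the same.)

Enumerating:
18
16,2
15,3
14,4
13,5
13,3,2
12,6
12,4,2
11,7
11,5,2
11,4,3
10,8
10,6,2
10,5,3
9,7,2
9,6,3
9,5,4
9,4,3,2
8,7,3
8,6,4
8,5,3,2
7,6,5
7,6,3,2
7,5,4,2
6,5,4,3
That's 25 in total.

25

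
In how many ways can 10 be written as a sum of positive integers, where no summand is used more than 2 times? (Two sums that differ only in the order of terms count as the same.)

22

They are:
10
9+1
8+2
8+1+1
7+3
7+2+1
6+4
6+3+1
6+2+2
6+2+1+1
5+5
5+4+1
5+3+2
5+3+1+1
5+2+2+1
4+4+2
4+4+1+1
4+3+3
4+3+2+1
4+2+2+1+1
3+3+2+2
3+3+2+1+1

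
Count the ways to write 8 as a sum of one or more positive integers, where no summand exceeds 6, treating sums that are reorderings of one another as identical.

20

They are:
6, 2
6, 1, 1
5, 3
5, 2, 1
5, 1, 1, 1
4, 4
4, 3, 1
4, 2, 2
4, 2, 1, 1
4, 1, 1, 1, 1
3, 3, 2
3, 3, 1, 1
3, 2, 2, 1
3, 2, 1, 1, 1
3, 1, 1, 1, 1, 1
2, 2, 2, 2
2, 2, 2, 1, 1
2, 2, 1, 1, 1, 1
2, 1, 1, 1, 1, 1, 1
1, 1, 1, 1, 1, 1, 1, 1
Counting gives 20.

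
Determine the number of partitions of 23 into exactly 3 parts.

A partial list (first 12 by largest part):
1+1+21
1+2+20
1+3+19
2+2+19
1+4+18
2+3+18
1+5+17
2+4+17
3+3+17
1+6+16
2+5+16
3+4+16
…and 32 more, for 44 total.

44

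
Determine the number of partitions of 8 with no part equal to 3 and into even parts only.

5

Enumerating:
8
6,2
4,4
4,2,2
2,2,2,2
That's 5 in total.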